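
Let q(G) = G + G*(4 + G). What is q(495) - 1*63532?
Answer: 183968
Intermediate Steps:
q(495) - 1*63532 = 495*(5 + 495) - 1*63532 = 495*500 - 63532 = 247500 - 63532 = 183968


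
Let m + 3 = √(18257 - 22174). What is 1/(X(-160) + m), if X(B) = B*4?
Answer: -643/417366 - I*√3917/417366 ≈ -0.0015406 - 0.00014995*I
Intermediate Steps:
X(B) = 4*B
m = -3 + I*√3917 (m = -3 + √(18257 - 22174) = -3 + √(-3917) = -3 + I*√3917 ≈ -3.0 + 62.586*I)
1/(X(-160) + m) = 1/(4*(-160) + (-3 + I*√3917)) = 1/(-640 + (-3 + I*√3917)) = 1/(-643 + I*√3917)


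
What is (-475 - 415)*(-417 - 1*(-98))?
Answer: 283910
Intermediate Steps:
(-475 - 415)*(-417 - 1*(-98)) = -890*(-417 + 98) = -890*(-319) = 283910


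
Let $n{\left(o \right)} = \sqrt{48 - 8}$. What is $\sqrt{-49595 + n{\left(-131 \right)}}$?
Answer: $\sqrt{-49595 + 2 \sqrt{10}} \approx 222.69 i$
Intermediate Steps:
$n{\left(o \right)} = 2 \sqrt{10}$ ($n{\left(o \right)} = \sqrt{40} = 2 \sqrt{10}$)
$\sqrt{-49595 + n{\left(-131 \right)}} = \sqrt{-49595 + 2 \sqrt{10}}$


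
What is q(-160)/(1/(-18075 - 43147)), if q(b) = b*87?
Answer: 852210240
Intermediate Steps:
q(b) = 87*b
q(-160)/(1/(-18075 - 43147)) = (87*(-160))/(1/(-18075 - 43147)) = -13920/(1/(-61222)) = -13920/(-1/61222) = -13920*(-61222) = 852210240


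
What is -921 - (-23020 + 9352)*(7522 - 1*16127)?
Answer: -117614061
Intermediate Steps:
-921 - (-23020 + 9352)*(7522 - 1*16127) = -921 - (-13668)*(7522 - 16127) = -921 - (-13668)*(-8605) = -921 - 1*117613140 = -921 - 117613140 = -117614061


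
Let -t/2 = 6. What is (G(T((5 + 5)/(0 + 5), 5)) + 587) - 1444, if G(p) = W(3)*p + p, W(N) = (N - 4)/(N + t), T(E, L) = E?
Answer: -7693/9 ≈ -854.78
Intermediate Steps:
t = -12 (t = -2*6 = -12)
W(N) = (-4 + N)/(-12 + N) (W(N) = (N - 4)/(N - 12) = (-4 + N)/(-12 + N))
G(p) = 10*p/9 (G(p) = ((-4 + 3)/(-12 + 3))*p + p = (-1/(-9))*p + p = (-⅑*(-1))*p + p = p/9 + p = 10*p/9)
(G(T((5 + 5)/(0 + 5), 5)) + 587) - 1444 = (10*((5 + 5)/(0 + 5))/9 + 587) - 1444 = (10*(10/5)/9 + 587) - 1444 = (10*(10*(⅕))/9 + 587) - 1444 = ((10/9)*2 + 587) - 1444 = (20/9 + 587) - 1444 = 5303/9 - 1444 = -7693/9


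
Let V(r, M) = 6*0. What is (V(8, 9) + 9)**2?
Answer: 81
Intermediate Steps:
V(r, M) = 0
(V(8, 9) + 9)**2 = (0 + 9)**2 = 9**2 = 81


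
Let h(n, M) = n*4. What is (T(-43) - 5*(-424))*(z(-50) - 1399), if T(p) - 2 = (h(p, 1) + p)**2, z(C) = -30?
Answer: -69087863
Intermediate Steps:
h(n, M) = 4*n
T(p) = 2 + 25*p**2 (T(p) = 2 + (4*p + p)**2 = 2 + (5*p)**2 = 2 + 25*p**2)
(T(-43) - 5*(-424))*(z(-50) - 1399) = ((2 + 25*(-43)**2) - 5*(-424))*(-30 - 1399) = ((2 + 25*1849) + 2120)*(-1429) = ((2 + 46225) + 2120)*(-1429) = (46227 + 2120)*(-1429) = 48347*(-1429) = -69087863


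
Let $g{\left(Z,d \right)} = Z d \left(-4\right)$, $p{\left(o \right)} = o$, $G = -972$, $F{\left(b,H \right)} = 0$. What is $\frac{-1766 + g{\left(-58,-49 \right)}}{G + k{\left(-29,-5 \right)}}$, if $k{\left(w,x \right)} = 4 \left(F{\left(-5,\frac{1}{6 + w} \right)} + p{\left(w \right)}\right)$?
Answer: $\frac{6567}{544} \approx 12.072$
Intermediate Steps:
$g{\left(Z,d \right)} = - 4 Z d$
$k{\left(w,x \right)} = 4 w$ ($k{\left(w,x \right)} = 4 \left(0 + w\right) = 4 w$)
$\frac{-1766 + g{\left(-58,-49 \right)}}{G + k{\left(-29,-5 \right)}} = \frac{-1766 - \left(-232\right) \left(-49\right)}{-972 + 4 \left(-29\right)} = \frac{-1766 - 11368}{-972 - 116} = - \frac{13134}{-1088} = \left(-13134\right) \left(- \frac{1}{1088}\right) = \frac{6567}{544}$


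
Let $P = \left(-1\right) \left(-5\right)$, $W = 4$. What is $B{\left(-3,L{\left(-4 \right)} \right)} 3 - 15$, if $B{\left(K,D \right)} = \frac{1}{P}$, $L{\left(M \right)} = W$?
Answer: $- \frac{72}{5} \approx -14.4$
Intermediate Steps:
$P = 5$
$L{\left(M \right)} = 4$
$B{\left(K,D \right)} = \frac{1}{5}$
$B{\left(-3,L{\left(-4 \right)} \right)} 3 - 15 = \frac{1}{5} \cdot 3 - 15 = \frac{3}{5} - 15 = - \frac{72}{5}$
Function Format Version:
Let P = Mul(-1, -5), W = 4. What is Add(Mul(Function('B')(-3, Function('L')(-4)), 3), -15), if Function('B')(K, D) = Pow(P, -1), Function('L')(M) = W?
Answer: Rational(-72, 5) ≈ -14.400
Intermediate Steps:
P = 5
Function('L')(M) = 4
Function('B')(K, D) = Rational(1, 5) (Function('B')(K, D) = Pow(5, -1) = Rational(1, 5))
Add(Mul(Function('B')(-3, Function('L')(-4)), 3), -15) = Add(Mul(Rational(1, 5), 3), -15) = Add(Rational(3, 5), -15) = Rational(-72, 5)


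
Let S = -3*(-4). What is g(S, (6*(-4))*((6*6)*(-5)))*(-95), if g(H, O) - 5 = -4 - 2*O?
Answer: 820705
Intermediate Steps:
S = 12
g(H, O) = 1 - 2*O (g(H, O) = 5 + (-4 - 2*O) = 1 - 2*O)
g(S, (6*(-4))*((6*6)*(-5)))*(-95) = (1 - 2*6*(-4)*(6*6)*(-5))*(-95) = (1 - (-48)*36*(-5))*(-95) = (1 - (-48)*(-180))*(-95) = (1 - 2*4320)*(-95) = (1 - 8640)*(-95) = -8639*(-95) = 820705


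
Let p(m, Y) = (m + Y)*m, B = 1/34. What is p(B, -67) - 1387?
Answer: -1605649/1156 ≈ -1389.0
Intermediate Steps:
B = 1/34 ≈ 0.029412
p(m, Y) = m*(Y + m) (p(m, Y) = (Y + m)*m = m*(Y + m))
p(B, -67) - 1387 = (-67 + 1/34)/34 - 1387 = (1/34)*(-2277/34) - 1387 = -2277/1156 - 1387 = -1605649/1156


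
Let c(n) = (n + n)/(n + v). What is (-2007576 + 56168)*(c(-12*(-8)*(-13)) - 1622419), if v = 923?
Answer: 79149660728464/25 ≈ 3.1660e+12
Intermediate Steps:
c(n) = 2*n/(923 + n) (c(n) = (n + n)/(n + 923) = (2*n)/(923 + n) = 2*n/(923 + n))
(-2007576 + 56168)*(c(-12*(-8)*(-13)) - 1622419) = (-2007576 + 56168)*(2*(-12*(-8)*(-13))/(923 - 12*(-8)*(-13)) - 1622419) = -1951408*(2*(96*(-13))/(923 + 96*(-13)) - 1622419) = -1951408*(2*(-1248)/(923 - 1248) - 1622419) = -1951408*(2*(-1248)/(-325) - 1622419) = -1951408*(2*(-1248)*(-1/325) - 1622419) = -1951408*(192/25 - 1622419) = -1951408*(-40560283/25) = 79149660728464/25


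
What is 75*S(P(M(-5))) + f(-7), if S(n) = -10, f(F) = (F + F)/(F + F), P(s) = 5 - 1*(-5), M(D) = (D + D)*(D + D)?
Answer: -749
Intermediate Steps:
M(D) = 4*D**2 (M(D) = (2*D)*(2*D) = 4*D**2)
P(s) = 10 (P(s) = 5 + 5 = 10)
f(F) = 1 (f(F) = (2*F)/((2*F)) = (2*F)*(1/(2*F)) = 1)
75*S(P(M(-5))) + f(-7) = 75*(-10) + 1 = -750 + 1 = -749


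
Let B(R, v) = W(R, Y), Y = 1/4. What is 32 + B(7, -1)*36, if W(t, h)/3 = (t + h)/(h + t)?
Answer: 140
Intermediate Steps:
Y = 1/4 ≈ 0.25000
W(t, h) = 3 (W(t, h) = 3*((t + h)/(h + t)) = 3*((h + t)/(h + t)) = 3*1 = 3)
B(R, v) = 3
32 + B(7, -1)*36 = 32 + 3*36 = 32 + 108 = 140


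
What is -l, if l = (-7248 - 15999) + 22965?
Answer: 282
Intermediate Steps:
l = -282 (l = -23247 + 22965 = -282)
-l = -1*(-282) = 282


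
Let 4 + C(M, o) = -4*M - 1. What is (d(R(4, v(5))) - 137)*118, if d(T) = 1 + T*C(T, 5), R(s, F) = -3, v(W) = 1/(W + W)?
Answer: -18526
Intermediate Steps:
v(W) = 1/(2*W)
C(M, o) = -5 - 4*M (C(M, o) = -4 + (-4*M - 1) = -4 + (-1 - 4*M) = -5 - 4*M)
d(T) = 1 + T*(-5 - 4*T)
(d(R(4, v(5))) - 137)*118 = ((1 - 1*(-3)*(5 + 4*(-3))) - 137)*118 = ((1 - 1*(-3)*(5 - 12)) - 137)*118 = ((1 - 1*(-3)*(-7)) - 137)*118 = ((1 - 21) - 137)*118 = (-20 - 137)*118 = -157*118 = -18526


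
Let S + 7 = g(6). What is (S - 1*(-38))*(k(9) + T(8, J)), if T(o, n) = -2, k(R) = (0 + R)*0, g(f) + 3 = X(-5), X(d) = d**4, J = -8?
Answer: -1306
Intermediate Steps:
g(f) = 622 (g(f) = -3 + (-5)**4 = -3 + 625 = 622)
S = 615 (S = -7 + 622 = 615)
k(R) = 0 (k(R) = R*0 = 0)
(S - 1*(-38))*(k(9) + T(8, J)) = (615 - 1*(-38))*(0 - 2) = (615 + 38)*(-2) = 653*(-2) = -1306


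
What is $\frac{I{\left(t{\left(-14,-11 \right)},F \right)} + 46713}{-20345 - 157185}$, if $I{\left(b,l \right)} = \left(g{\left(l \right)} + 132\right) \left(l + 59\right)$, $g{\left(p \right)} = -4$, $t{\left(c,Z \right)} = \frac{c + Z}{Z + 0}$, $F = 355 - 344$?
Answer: $- \frac{55673}{177530} \approx -0.3136$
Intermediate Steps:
$F = 11$ ($F = 355 - 344 = 11$)
$t{\left(c,Z \right)} = \frac{Z + c}{Z}$
$I{\left(b,l \right)} = 7552 + 128 l$ ($I{\left(b,l \right)} = \left(-4 + 132\right) \left(l + 59\right) = 128 \left(59 + l\right) = 7552 + 128 l$)
$\frac{I{\left(t{\left(-14,-11 \right)},F \right)} + 46713}{-20345 - 157185} = \frac{\left(7552 + 128 \cdot 11\right) + 46713}{-20345 - 157185} = \frac{\left(7552 + 1408\right) + 46713}{-177530} = \left(8960 + 46713\right) \left(- \frac{1}{177530}\right) = 55673 \left(- \frac{1}{177530}\right) = - \frac{55673}{177530}$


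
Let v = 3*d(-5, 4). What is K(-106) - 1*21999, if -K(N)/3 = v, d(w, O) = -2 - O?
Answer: -21945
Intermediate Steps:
v = -18 (v = 3*(-2 - 1*4) = 3*(-2 - 4) = 3*(-6) = -18)
K(N) = 54 (K(N) = -3*(-18) = 54)
K(-106) - 1*21999 = 54 - 1*21999 = 54 - 21999 = -21945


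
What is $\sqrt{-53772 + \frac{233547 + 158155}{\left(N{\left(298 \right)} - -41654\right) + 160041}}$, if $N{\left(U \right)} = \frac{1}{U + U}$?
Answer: $\frac{2 i \sqrt{194251018400441894405}}{120210221} \approx 231.88 i$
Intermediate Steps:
$N{\left(U \right)} = \frac{1}{2 U}$
$\sqrt{-53772 + \frac{233547 + 158155}{\left(N{\left(298 \right)} - -41654\right) + 160041}} = \sqrt{-53772 + \frac{233547 + 158155}{\left(\frac{1}{2 \cdot 298} - -41654\right) + 160041}} = \sqrt{-53772 + \frac{391702}{\left(\frac{1}{2} \cdot \frac{1}{298} + 41654\right) + 160041}} = \sqrt{-53772 + \frac{391702}{\left(\frac{1}{596} + 41654\right) + 160041}} = \sqrt{-53772 + \frac{391702}{\frac{24825785}{596} + 160041}} = \sqrt{-53772 + \frac{391702}{\frac{120210221}{596}}} = \sqrt{-53772 + 391702 \cdot \frac{596}{120210221}} = \sqrt{-53772 + \frac{233454392}{120210221}} = \sqrt{- \frac{6463710549220}{120210221}} = \frac{2 i \sqrt{194251018400441894405}}{120210221}$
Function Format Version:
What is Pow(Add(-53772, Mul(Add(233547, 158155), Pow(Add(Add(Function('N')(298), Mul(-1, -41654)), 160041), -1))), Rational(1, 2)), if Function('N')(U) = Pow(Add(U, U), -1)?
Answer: Mul(Rational(2, 120210221), I, Pow(194251018400441894405, Rational(1, 2))) ≈ Mul(231.88, I)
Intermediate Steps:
Function('N')(U) = Mul(Rational(1, 2), Pow(U, -1)) (Function('N')(U) = Pow(Mul(2, U), -1) = Mul(Rational(1, 2), Pow(U, -1)))
Pow(Add(-53772, Mul(Add(233547, 158155), Pow(Add(Add(Function('N')(298), Mul(-1, -41654)), 160041), -1))), Rational(1, 2)) = Pow(Add(-53772, Mul(Add(233547, 158155), Pow(Add(Add(Mul(Rational(1, 2), Pow(298, -1)), Mul(-1, -41654)), 160041), -1))), Rational(1, 2)) = Pow(Add(-53772, Mul(391702, Pow(Add(Add(Mul(Rational(1, 2), Rational(1, 298)), 41654), 160041), -1))), Rational(1, 2)) = Pow(Add(-53772, Mul(391702, Pow(Add(Add(Rational(1, 596), 41654), 160041), -1))), Rational(1, 2)) = Pow(Add(-53772, Mul(391702, Pow(Add(Rational(24825785, 596), 160041), -1))), Rational(1, 2)) = Pow(Add(-53772, Mul(391702, Pow(Rational(120210221, 596), -1))), Rational(1, 2)) = Pow(Add(-53772, Mul(391702, Rational(596, 120210221))), Rational(1, 2)) = Pow(Add(-53772, Rational(233454392, 120210221)), Rational(1, 2)) = Pow(Rational(-6463710549220, 120210221), Rational(1, 2)) = Mul(Rational(2, 120210221), I, Pow(194251018400441894405, Rational(1, 2)))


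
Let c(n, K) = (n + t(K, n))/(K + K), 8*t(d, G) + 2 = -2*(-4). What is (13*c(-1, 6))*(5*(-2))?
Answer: 65/24 ≈ 2.7083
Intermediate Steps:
t(d, G) = ¾ (t(d, G) = -¼ + (-2*(-4))/8 = -¼ + (⅛)*8 = -¼ + 1 = ¾)
c(n, K) = (¾ + n)/(2*K) (c(n, K) = (n + ¾)/(K + K) = (¾ + n)/((2*K)) = (¾ + n)*(1/(2*K)) = (¾ + n)/(2*K))
(13*c(-1, 6))*(5*(-2)) = (13*((⅛)*(3 + 4*(-1))/6))*(5*(-2)) = (13*((⅛)*(⅙)*(3 - 4)))*(-10) = (13*((⅛)*(⅙)*(-1)))*(-10) = (13*(-1/48))*(-10) = -13/48*(-10) = 65/24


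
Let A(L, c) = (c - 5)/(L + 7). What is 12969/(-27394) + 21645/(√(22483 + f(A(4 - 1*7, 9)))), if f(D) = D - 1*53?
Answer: -12969/27394 + 7215*√22431/7477 ≈ 144.05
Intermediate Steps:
A(L, c) = (-5 + c)/(7 + L)
f(D) = -53 + D (f(D) = D - 53 = -53 + D)
12969/(-27394) + 21645/(√(22483 + f(A(4 - 1*7, 9)))) = 12969/(-27394) + 21645/(√(22483 + (-53 + (-5 + 9)/(7 + (4 - 1*7))))) = 12969*(-1/27394) + 21645/(√(22483 + (-53 + 4/(7 + (4 - 7))))) = -12969/27394 + 21645/(√(22483 + (-53 + 4/(7 - 3)))) = -12969/27394 + 21645/(√(22483 + (-53 + 4/4))) = -12969/27394 + 21645/(√(22483 + (-53 + (¼)*4))) = -12969/27394 + 21645/(√(22483 + (-53 + 1))) = -12969/27394 + 21645/(√(22483 - 52)) = -12969/27394 + 21645/(√22431) = -12969/27394 + 21645*(√22431/22431) = -12969/27394 + 7215*√22431/7477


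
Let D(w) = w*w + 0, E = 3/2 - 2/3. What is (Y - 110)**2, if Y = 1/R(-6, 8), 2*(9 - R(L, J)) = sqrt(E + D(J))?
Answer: 29184264892/2418025 - 683336*sqrt(2334)/2418025 ≈ 12056.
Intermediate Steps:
E = 5/6 (E = 3*(1/2) - 2*1/3 = 3/2 - 2/3 = 5/6 ≈ 0.83333)
D(w) = w**2 (D(w) = w**2 + 0 = w**2)
R(L, J) = 9 - sqrt(5/6 + J**2)/2
Y = 1/(9 - sqrt(2334)/12) (Y = 1/(9 - sqrt(30 + 36*8**2)/12) = 1/(9 - sqrt(30 + 36*64)/12) = 1/(9 - sqrt(30 + 2304)/12) = 1/(9 - sqrt(2334)/12) ≈ 0.20104)
(Y - 110)**2 = ((216/1555 + 2*sqrt(2334)/1555) - 110)**2 = (-170834/1555 + 2*sqrt(2334)/1555)**2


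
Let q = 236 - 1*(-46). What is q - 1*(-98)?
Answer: 380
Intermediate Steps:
q = 282 (q = 236 + 46 = 282)
q - 1*(-98) = 282 - 1*(-98) = 282 + 98 = 380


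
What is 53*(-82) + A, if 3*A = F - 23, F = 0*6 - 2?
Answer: -13063/3 ≈ -4354.3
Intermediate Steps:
F = -2 (F = 0 - 2 = -2)
A = -25/3 (A = (-2 - 23)/3 = (1/3)*(-25) = -25/3 ≈ -8.3333)
53*(-82) + A = 53*(-82) - 25/3 = -4346 - 25/3 = -13063/3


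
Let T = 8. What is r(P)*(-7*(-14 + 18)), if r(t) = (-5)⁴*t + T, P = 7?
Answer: -122724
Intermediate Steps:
r(t) = 8 + 625*t (r(t) = (-5)⁴*t + 8 = 625*t + 8 = 8 + 625*t)
r(P)*(-7*(-14 + 18)) = (8 + 625*7)*(-7*(-14 + 18)) = (8 + 4375)*(-7*4) = 4383*(-28) = -122724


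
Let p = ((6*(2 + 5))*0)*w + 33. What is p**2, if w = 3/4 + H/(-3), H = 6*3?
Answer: 1089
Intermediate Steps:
H = 18
w = -21/4 (w = 3/4 + 18/(-3) = 3*(1/4) + 18*(-1/3) = 3/4 - 6 = -21/4 ≈ -5.2500)
p = 33 (p = ((6*(2 + 5))*0)*(-21/4) + 33 = ((6*7)*0)*(-21/4) + 33 = (42*0)*(-21/4) + 33 = 0*(-21/4) + 33 = 0 + 33 = 33)
p**2 = 33**2 = 1089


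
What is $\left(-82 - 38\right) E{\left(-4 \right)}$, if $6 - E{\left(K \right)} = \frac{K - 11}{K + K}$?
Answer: $-495$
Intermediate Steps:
$E{\left(K \right)} = 6 - \frac{-11 + K}{2 K}$ ($E{\left(K \right)} = 6 - \frac{K - 11}{K + K} = 6 - \frac{-11 + K}{2 K}$)
$\left(-82 - 38\right) E{\left(-4 \right)} = \left(-82 - 38\right) \frac{11 \left(1 - 4\right)}{2 \left(-4\right)} = \left(-82 - 38\right) \frac{11}{2} \left(- \frac{1}{4}\right) \left(-3\right) = \left(-82 - 38\right) \frac{33}{8} = \left(-120\right) \frac{33}{8} = -495$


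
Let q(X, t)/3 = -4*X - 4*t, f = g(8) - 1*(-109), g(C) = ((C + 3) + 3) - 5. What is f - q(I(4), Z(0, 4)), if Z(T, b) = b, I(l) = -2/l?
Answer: 160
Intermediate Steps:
g(C) = 1 + C (g(C) = ((3 + C) + 3) - 5 = (6 + C) - 5 = 1 + C)
f = 118 (f = (1 + 8) - 1*(-109) = 9 + 109 = 118)
q(X, t) = -12*X - 12*t (q(X, t) = 3*(-4*X - 4*t) = -12*X - 12*t)
f - q(I(4), Z(0, 4)) = 118 - (-(-24)/4 - 12*4) = 118 - (-(-24)/4 - 48) = 118 - (-12*(-½) - 48) = 118 - (6 - 48) = 118 - 1*(-42) = 118 + 42 = 160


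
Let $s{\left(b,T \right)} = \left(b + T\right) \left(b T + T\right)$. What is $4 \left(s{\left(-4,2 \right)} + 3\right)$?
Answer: $60$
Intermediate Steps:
$s{\left(b,T \right)} = \left(T + b\right) \left(T + T b\right)$ ($s{\left(b,T \right)} = \left(T + b\right) \left(T b + T\right) = \left(T + b\right) \left(T + T b\right)$)
$4 \left(s{\left(-4,2 \right)} + 3\right) = 4 \left(2 \left(2 - 4 + \left(-4\right)^{2} + 2 \left(-4\right)\right) + 3\right) = 4 \left(2 \left(2 - 4 + 16 - 8\right) + 3\right) = 4 \left(2 \cdot 6 + 3\right) = 4 \left(12 + 3\right) = 4 \cdot 15 = 60$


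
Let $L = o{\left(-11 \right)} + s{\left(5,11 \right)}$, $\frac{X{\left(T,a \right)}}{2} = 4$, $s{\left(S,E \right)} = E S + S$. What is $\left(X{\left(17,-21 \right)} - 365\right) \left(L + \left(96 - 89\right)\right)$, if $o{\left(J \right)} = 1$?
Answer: $-24276$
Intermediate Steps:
$s{\left(S,E \right)} = S + E S$
$X{\left(T,a \right)} = 8$ ($X{\left(T,a \right)} = 2 \cdot 4 = 8$)
$L = 61$ ($L = 1 + 5 \left(1 + 11\right) = 1 + 5 \cdot 12 = 1 + 60 = 61$)
$\left(X{\left(17,-21 \right)} - 365\right) \left(L + \left(96 - 89\right)\right) = \left(8 - 365\right) \left(61 + \left(96 - 89\right)\right) = - 357 \left(61 + \left(96 - 89\right)\right) = - 357 \left(61 + 7\right) = \left(-357\right) 68 = -24276$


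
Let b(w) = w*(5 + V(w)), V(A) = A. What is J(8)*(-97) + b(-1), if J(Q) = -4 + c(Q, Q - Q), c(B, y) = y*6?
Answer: 384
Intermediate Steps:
c(B, y) = 6*y
b(w) = w*(5 + w)
J(Q) = -4 (J(Q) = -4 + 6*(Q - Q) = -4 + 6*0 = -4 + 0 = -4)
J(8)*(-97) + b(-1) = -4*(-97) - (5 - 1) = 388 - 1*4 = 388 - 4 = 384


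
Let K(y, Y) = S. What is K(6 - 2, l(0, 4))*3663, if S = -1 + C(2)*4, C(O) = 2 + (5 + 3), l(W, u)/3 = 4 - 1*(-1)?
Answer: 142857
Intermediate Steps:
l(W, u) = 15 (l(W, u) = 3*(4 - 1*(-1)) = 3*(4 + 1) = 3*5 = 15)
C(O) = 10 (C(O) = 2 + 8 = 10)
S = 39 (S = -1 + 10*4 = -1 + 40 = 39)
K(y, Y) = 39
K(6 - 2, l(0, 4))*3663 = 39*3663 = 142857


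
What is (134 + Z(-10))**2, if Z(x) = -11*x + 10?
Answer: 64516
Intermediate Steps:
Z(x) = 10 - 11*x
(134 + Z(-10))**2 = (134 + (10 - 11*(-10)))**2 = (134 + (10 + 110))**2 = (134 + 120)**2 = 254**2 = 64516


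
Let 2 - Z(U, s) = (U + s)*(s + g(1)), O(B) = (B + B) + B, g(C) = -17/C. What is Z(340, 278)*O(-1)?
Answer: 483888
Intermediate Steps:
O(B) = 3*B (O(B) = 2*B + B = 3*B)
Z(U, s) = 2 - (-17 + s)*(U + s) (Z(U, s) = 2 - (U + s)*(s - 17/1) = 2 - (U + s)*(s - 17*1) = 2 - (U + s)*(s - 17) = 2 - (U + s)*(-17 + s) = 2 - (-17 + s)*(U + s))
Z(340, 278)*O(-1) = (2 - 1*278**2 + 17*340 + 17*278 - 1*340*278)*(3*(-1)) = (2 - 1*77284 + 5780 + 4726 - 94520)*(-3) = (2 - 77284 + 5780 + 4726 - 94520)*(-3) = -161296*(-3) = 483888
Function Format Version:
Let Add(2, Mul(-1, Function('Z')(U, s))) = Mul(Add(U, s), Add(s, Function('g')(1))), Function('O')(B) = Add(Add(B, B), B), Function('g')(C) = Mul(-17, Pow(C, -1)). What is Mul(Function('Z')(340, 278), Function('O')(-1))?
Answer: 483888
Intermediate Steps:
Function('O')(B) = Mul(3, B) (Function('O')(B) = Add(Mul(2, B), B) = Mul(3, B))
Function('Z')(U, s) = Add(2, Mul(-1, Add(-17, s), Add(U, s))) (Function('Z')(U, s) = Add(2, Mul(-1, Mul(Add(U, s), Add(s, Mul(-17, Pow(1, -1)))))) = Add(2, Mul(-1, Mul(Add(U, s), Add(s, Mul(-17, 1))))) = Add(2, Mul(-1, Mul(Add(U, s), Add(s, -17)))) = Add(2, Mul(-1, Mul(Add(U, s), Add(-17, s)))) = Add(2, Mul(-1, Mul(Add(-17, s), Add(U, s)))) = Add(2, Mul(-1, Add(-17, s), Add(U, s))))
Mul(Function('Z')(340, 278), Function('O')(-1)) = Mul(Add(2, Mul(-1, Pow(278, 2)), Mul(17, 340), Mul(17, 278), Mul(-1, 340, 278)), Mul(3, -1)) = Mul(Add(2, Mul(-1, 77284), 5780, 4726, -94520), -3) = Mul(Add(2, -77284, 5780, 4726, -94520), -3) = Mul(-161296, -3) = 483888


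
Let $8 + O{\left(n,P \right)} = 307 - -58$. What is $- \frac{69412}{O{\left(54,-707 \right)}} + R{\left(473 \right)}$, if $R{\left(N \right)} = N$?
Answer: $\frac{14207}{51} \approx 278.57$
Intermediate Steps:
$O{\left(n,P \right)} = 357$ ($O{\left(n,P \right)} = -8 + \left(307 - -58\right) = -8 + \left(307 + 58\right) = -8 + 365 = 357$)
$- \frac{69412}{O{\left(54,-707 \right)}} + R{\left(473 \right)} = - \frac{69412}{357} + 473 = \left(-69412\right) \frac{1}{357} + 473 = - \frac{9916}{51} + 473 = \frac{14207}{51}$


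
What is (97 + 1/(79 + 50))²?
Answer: 156600196/16641 ≈ 9410.5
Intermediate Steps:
(97 + 1/(79 + 50))² = (97 + 1/129)² = (12514/129)² = 156600196/16641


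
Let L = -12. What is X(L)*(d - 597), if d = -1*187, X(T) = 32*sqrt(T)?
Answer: -50176*I*sqrt(3) ≈ -86907.0*I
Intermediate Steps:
d = -187
X(L)*(d - 597) = (32*sqrt(-12))*(-187 - 597) = (32*(2*I*sqrt(3)))*(-784) = (64*I*sqrt(3))*(-784) = -50176*I*sqrt(3)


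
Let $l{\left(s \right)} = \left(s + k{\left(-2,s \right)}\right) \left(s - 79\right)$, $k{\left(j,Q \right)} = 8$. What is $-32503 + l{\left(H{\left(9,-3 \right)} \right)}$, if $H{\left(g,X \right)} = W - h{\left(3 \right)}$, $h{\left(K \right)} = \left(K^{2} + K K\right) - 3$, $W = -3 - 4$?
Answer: $-31089$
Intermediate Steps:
$W = -7$ ($W = -3 - 4 = -7$)
$h{\left(K \right)} = -3 + 2 K^{2}$ ($h{\left(K \right)} = \left(K^{2} + K^{2}\right) - 3 = 2 K^{2} - 3 = -3 + 2 K^{2}$)
$H{\left(g,X \right)} = -22$ ($H{\left(g,X \right)} = -7 - \left(-3 + 2 \cdot 3^{2}\right) = -7 - \left(-3 + 2 \cdot 9\right) = -7 - \left(-3 + 18\right) = -7 - 15 = -22$)
$l{\left(s \right)} = \left(-79 + s\right) \left(8 + s\right)$ ($l{\left(s \right)} = \left(s + 8\right) \left(s - 79\right) = \left(8 + s\right) \left(-79 + s\right) = \left(-79 + s\right) \left(8 + s\right)$)
$-32503 + l{\left(H{\left(9,-3 \right)} \right)} = -32503 - \left(-930 - 484\right) = -32503 + \left(-632 + 484 + 1562\right) = -32503 + 1414 = -31089$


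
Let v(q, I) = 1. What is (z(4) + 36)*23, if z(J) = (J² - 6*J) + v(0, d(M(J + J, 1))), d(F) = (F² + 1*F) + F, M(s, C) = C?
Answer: 667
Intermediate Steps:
d(F) = F² + 2*F (d(F) = (F² + F) + F = (F + F²) + F = F² + 2*F)
z(J) = 1 + J² - 6*J (z(J) = (J² - 6*J) + 1 = 1 + J² - 6*J)
(z(4) + 36)*23 = ((1 + 4² - 6*4) + 36)*23 = ((1 + 16 - 24) + 36)*23 = (-7 + 36)*23 = 29*23 = 667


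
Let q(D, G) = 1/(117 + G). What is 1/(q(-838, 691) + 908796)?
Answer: 808/734307169 ≈ 1.1004e-6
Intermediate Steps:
1/(q(-838, 691) + 908796) = 1/(1/(117 + 691) + 908796) = 1/(1/808 + 908796) = 1/(734307169/808) = 808/734307169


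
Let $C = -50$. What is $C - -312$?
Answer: $262$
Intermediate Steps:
$C - -312 = -50 - -312 = -50 + 312 = 262$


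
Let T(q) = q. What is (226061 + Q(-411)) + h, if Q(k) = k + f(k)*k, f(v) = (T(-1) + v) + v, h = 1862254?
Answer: 2426157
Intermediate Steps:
f(v) = -1 + 2*v (f(v) = (-1 + v) + v = -1 + 2*v)
Q(k) = k + k*(-1 + 2*k) (Q(k) = k + (-1 + 2*k)*k = k + k*(-1 + 2*k))
(226061 + Q(-411)) + h = (226061 + 2*(-411)²) + 1862254 = (226061 + 2*168921) + 1862254 = (226061 + 337842) + 1862254 = 563903 + 1862254 = 2426157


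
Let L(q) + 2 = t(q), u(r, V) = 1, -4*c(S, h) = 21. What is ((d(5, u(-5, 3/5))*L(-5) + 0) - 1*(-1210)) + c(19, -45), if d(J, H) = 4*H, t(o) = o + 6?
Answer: 4803/4 ≈ 1200.8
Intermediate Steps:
c(S, h) = -21/4 (c(S, h) = -1/4*21 = -21/4)
t(o) = 6 + o
L(q) = 4 + q (L(q) = -2 + (6 + q) = 4 + q)
((d(5, u(-5, 3/5))*L(-5) + 0) - 1*(-1210)) + c(19, -45) = (((4*1)*(4 - 5) + 0) - 1*(-1210)) - 21/4 = ((4*(-1) + 0) + 1210) - 21/4 = ((-4 + 0) + 1210) - 21/4 = (-4 + 1210) - 21/4 = 1206 - 21/4 = 4803/4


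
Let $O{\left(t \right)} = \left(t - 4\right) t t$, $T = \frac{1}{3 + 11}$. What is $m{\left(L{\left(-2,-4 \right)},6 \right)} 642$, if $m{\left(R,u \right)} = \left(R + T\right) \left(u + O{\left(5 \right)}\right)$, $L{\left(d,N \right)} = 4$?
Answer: $\frac{567207}{7} \approx 81030.0$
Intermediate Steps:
$T = \frac{1}{14} \approx 0.071429$
$O{\left(t \right)} = t^{2} \left(-4 + t\right)$ ($O{\left(t \right)} = \left(-4 + t\right) t t = t \left(-4 + t\right) t = t^{2} \left(-4 + t\right)$)
$m{\left(R,u \right)} = \left(25 + u\right) \left(\frac{1}{14} + R\right)$ ($m{\left(R,u \right)} = \left(R + \frac{1}{14}\right) \left(u + 5^{2} \left(-4 + 5\right)\right) = \left(\frac{1}{14} + R\right) \left(u + 25 \cdot 1\right) = \left(\frac{1}{14} + R\right) \left(u + 25\right) = \left(\frac{1}{14} + R\right) \left(25 + u\right) = \left(25 + u\right) \left(\frac{1}{14} + R\right)$)
$m{\left(L{\left(-2,-4 \right)},6 \right)} 642 = \left(\frac{25}{14} + 25 \cdot 4 + \frac{1}{14} \cdot 6 + 4 \cdot 6\right) 642 = \left(\frac{25}{14} + 100 + \frac{3}{7} + 24\right) 642 = \frac{1767}{14} \cdot 642 = \frac{567207}{7}$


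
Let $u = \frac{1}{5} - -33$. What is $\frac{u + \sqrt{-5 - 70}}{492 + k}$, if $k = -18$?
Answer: $\frac{83}{1185} + \frac{5 i \sqrt{3}}{474} \approx 0.070042 + 0.018271 i$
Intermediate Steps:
$u = \frac{166}{5}$ ($u = \frac{1}{5} + 33 = \frac{166}{5} \approx 33.2$)
$\frac{u + \sqrt{-5 - 70}}{492 + k} = \frac{\frac{166}{5} + \sqrt{-5 - 70}}{492 - 18} = \frac{\frac{166}{5} + \sqrt{-75}}{474} = \left(\frac{166}{5} + 5 i \sqrt{3}\right) \frac{1}{474} = \frac{83}{1185} + \frac{5 i \sqrt{3}}{474}$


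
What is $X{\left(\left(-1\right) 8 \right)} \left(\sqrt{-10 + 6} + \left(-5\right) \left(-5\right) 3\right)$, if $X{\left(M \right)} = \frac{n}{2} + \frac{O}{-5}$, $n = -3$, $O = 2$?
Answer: $- \frac{285}{2} - \frac{19 i}{5} \approx -142.5 - 3.8 i$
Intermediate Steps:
$X{\left(M \right)} = - \frac{19}{10}$ ($X{\left(M \right)} = - \frac{3}{2} + \frac{2}{-5} = \left(-3\right) \frac{1}{2} + 2 \left(- \frac{1}{5}\right) = - \frac{3}{2} - \frac{2}{5} = - \frac{19}{10}$)
$X{\left(\left(-1\right) 8 \right)} \left(\sqrt{-10 + 6} + \left(-5\right) \left(-5\right) 3\right) = - \frac{19 \left(\sqrt{-10 + 6} + \left(-5\right) \left(-5\right) 3\right)}{10} = - \frac{19 \left(\sqrt{-4} + 25 \cdot 3\right)}{10} = - \frac{19 \left(2 i + 75\right)}{10} = - \frac{19 \left(75 + 2 i\right)}{10} = - \frac{285}{2} - \frac{19 i}{5}$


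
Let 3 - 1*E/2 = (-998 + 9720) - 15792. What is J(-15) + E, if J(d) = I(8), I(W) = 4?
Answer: 14150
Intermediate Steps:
J(d) = 4
E = 14146 (E = 6 - 2*((-998 + 9720) - 15792) = 6 - 2*(8722 - 15792) = 6 - 2*(-7070) = 6 + 14140 = 14146)
J(-15) + E = 4 + 14146 = 14150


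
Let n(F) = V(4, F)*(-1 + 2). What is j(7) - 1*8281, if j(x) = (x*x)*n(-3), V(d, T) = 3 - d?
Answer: -8330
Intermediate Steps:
n(F) = -1 (n(F) = (3 - 1*4)*(-1 + 2) = (3 - 4)*1 = -1*1 = -1)
j(x) = -x² (j(x) = (x*x)*(-1) = x²*(-1) = -x²)
j(7) - 1*8281 = -1*7² - 1*8281 = -1*49 - 8281 = -49 - 8281 = -8330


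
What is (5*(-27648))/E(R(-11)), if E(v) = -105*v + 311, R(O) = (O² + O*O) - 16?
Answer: 138240/23419 ≈ 5.9029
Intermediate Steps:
R(O) = -16 + 2*O² (R(O) = (O² + O²) - 16 = 2*O² - 16 = -16 + 2*O²)
E(v) = 311 - 105*v
(5*(-27648))/E(R(-11)) = (5*(-27648))/(311 - 105*(-16 + 2*(-11)²)) = -138240/(311 - 105*(-16 + 2*121)) = -138240/(311 - 105*(-16 + 242)) = -138240/(311 - 105*226) = -138240/(311 - 23730) = -138240/(-23419) = -138240*(-1/23419) = 138240/23419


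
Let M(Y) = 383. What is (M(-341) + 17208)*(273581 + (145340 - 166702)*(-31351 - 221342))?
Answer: 94961520754177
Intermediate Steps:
(M(-341) + 17208)*(273581 + (145340 - 166702)*(-31351 - 221342)) = (383 + 17208)*(273581 + (145340 - 166702)*(-31351 - 221342)) = 17591*(273581 - 21362*(-252693)) = 17591*(273581 + 5398027866) = 17591*5398301447 = 94961520754177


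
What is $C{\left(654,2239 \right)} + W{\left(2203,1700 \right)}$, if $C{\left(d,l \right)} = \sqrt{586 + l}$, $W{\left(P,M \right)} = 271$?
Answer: $271 + 5 \sqrt{113} \approx 324.15$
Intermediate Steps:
$C{\left(654,2239 \right)} + W{\left(2203,1700 \right)} = \sqrt{586 + 2239} + 271 = \sqrt{2825} + 271 = 5 \sqrt{113} + 271 = 271 + 5 \sqrt{113}$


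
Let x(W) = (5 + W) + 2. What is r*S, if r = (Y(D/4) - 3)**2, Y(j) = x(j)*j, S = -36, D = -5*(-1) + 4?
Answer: -731025/64 ≈ -11422.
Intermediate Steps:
D = 9 (D = 5 + 4 = 9)
x(W) = 7 + W
Y(j) = j*(7 + j) (Y(j) = (7 + j)*j = j*(7 + j))
r = 81225/256 (r = ((9/4)*(7 + 9/4) - 3)**2 = ((9*(1/4))*(7 + 9*(1/4)) - 3)**2 = (9*(7 + 9/4)/4 - 3)**2 = ((9/4)*(37/4) - 3)**2 = (333/16 - 3)**2 = (285/16)**2 = 81225/256 ≈ 317.29)
r*S = (81225/256)*(-36) = -731025/64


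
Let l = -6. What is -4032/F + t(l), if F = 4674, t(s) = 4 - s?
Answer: 7118/779 ≈ 9.1374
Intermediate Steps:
-4032/F + t(l) = -4032/4674 + (4 - 1*(-6)) = -4032*1/4674 + (4 + 6) = -672/779 + 10 = 7118/779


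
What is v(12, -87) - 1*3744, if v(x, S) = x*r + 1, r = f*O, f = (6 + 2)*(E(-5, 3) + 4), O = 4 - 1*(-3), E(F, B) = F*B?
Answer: -11135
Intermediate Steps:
E(F, B) = B*F
O = 7 (O = 4 + 3 = 7)
f = -88 (f = (6 + 2)*(3*(-5) + 4) = 8*(-15 + 4) = 8*(-11) = -88)
r = -616 (r = -88*7 = -616)
v(x, S) = 1 - 616*x (v(x, S) = x*(-616) + 1 = -616*x + 1 = 1 - 616*x)
v(12, -87) - 1*3744 = (1 - 616*12) - 1*3744 = (1 - 7392) - 3744 = -7391 - 3744 = -11135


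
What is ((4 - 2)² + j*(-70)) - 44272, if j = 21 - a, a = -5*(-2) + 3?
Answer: -44828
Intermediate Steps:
a = 13 (a = 10 + 3 = 13)
j = 8 (j = 21 - 1*13 = 21 - 13 = 8)
((4 - 2)² + j*(-70)) - 44272 = ((4 - 2)² + 8*(-70)) - 44272 = (2² - 560) - 44272 = (4 - 560) - 44272 = -556 - 44272 = -44828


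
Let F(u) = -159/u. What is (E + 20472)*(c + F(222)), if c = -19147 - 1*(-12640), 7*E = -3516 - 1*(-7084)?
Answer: -35364647956/259 ≈ -1.3654e+8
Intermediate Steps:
E = 3568/7 (E = (-3516 - 1*(-7084))/7 = (-3516 + 7084)/7 = (⅐)*3568 = 3568/7 ≈ 509.71)
c = -6507 (c = -19147 + 12640 = -6507)
(E + 20472)*(c + F(222)) = (3568/7 + 20472)*(-6507 - 159/222) = 146872*(-6507 - 159*1/222)/7 = 146872*(-6507 - 53/74)/7 = (146872/7)*(-481571/74) = -35364647956/259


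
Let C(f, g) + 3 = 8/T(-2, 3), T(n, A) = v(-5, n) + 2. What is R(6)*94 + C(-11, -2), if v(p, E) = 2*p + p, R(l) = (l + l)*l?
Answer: 87937/13 ≈ 6764.4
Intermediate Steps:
R(l) = 2*l**2 (R(l) = (2*l)*l = 2*l**2)
v(p, E) = 3*p
T(n, A) = -13 (T(n, A) = 3*(-5) + 2 = -15 + 2 = -13)
C(f, g) = -47/13 (C(f, g) = -3 + 8/(-13) = -3 + 8*(-1/13) = -3 - 8/13 = -47/13)
R(6)*94 + C(-11, -2) = (2*6**2)*94 - 47/13 = (2*36)*94 - 47/13 = 72*94 - 47/13 = 6768 - 47/13 = 87937/13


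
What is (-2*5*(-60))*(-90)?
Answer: -54000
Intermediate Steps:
(-2*5*(-60))*(-90) = -10*(-60)*(-90) = 600*(-90) = -54000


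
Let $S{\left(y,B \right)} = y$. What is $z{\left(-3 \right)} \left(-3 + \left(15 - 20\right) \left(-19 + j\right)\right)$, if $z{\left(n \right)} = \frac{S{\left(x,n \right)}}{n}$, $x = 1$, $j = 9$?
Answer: $- \frac{47}{3} \approx -15.667$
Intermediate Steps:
$z{\left(n \right)} = \frac{1}{n}$ ($z{\left(n \right)} = 1 \frac{1}{n} = \frac{1}{n}$)
$z{\left(-3 \right)} \left(-3 + \left(15 - 20\right) \left(-19 + j\right)\right) = \frac{-3 + \left(15 - 20\right) \left(-19 + 9\right)}{-3} = - \frac{-3 - -50}{3} = - \frac{-3 + 50}{3} = \left(- \frac{1}{3}\right) 47 = - \frac{47}{3}$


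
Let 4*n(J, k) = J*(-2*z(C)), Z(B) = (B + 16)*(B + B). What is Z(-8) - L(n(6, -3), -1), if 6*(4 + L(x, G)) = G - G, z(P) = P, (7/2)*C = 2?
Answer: -124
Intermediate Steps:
C = 4/7 (C = (2/7)*2 = 4/7 ≈ 0.57143)
Z(B) = 2*B*(16 + B) (Z(B) = (16 + B)*(2*B) = 2*B*(16 + B))
n(J, k) = -2*J/7 (n(J, k) = (J*(-2*4/7))/4 = (J*(-8/7))/4 = (-8*J/7)/4 = -2*J/7)
L(x, G) = -4 (L(x, G) = -4 + (G - G)/6 = -4 + (1/6)*0 = -4 + 0 = -4)
Z(-8) - L(n(6, -3), -1) = 2*(-8)*(16 - 8) - 1*(-4) = 2*(-8)*8 + 4 = -128 + 4 = -124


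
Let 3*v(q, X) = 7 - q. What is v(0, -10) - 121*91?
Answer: -33026/3 ≈ -11009.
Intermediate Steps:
v(q, X) = 7/3 - q/3 (v(q, X) = (7 - q)/3 = 7/3 - q/3)
v(0, -10) - 121*91 = (7/3 - ⅓*0) - 121*91 = (7/3 + 0) - 11011 = 7/3 - 11011 = -33026/3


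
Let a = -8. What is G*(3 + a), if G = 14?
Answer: -70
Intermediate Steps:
G*(3 + a) = 14*(3 - 8) = 14*(-5) = -70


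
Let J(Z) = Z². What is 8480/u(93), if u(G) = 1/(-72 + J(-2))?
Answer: -576640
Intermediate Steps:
u(G) = -1/68 (u(G) = 1/(-72 + (-2)²) = 1/(-72 + 4) = 1/(-68) = -1/68)
8480/u(93) = 8480/(-1/68) = 8480*(-68) = -576640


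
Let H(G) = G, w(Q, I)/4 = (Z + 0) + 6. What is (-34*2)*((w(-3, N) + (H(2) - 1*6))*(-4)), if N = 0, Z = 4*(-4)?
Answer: -11968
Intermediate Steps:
Z = -16
w(Q, I) = -40 (w(Q, I) = 4*((-16 + 0) + 6) = 4*(-16 + 6) = 4*(-10) = -40)
(-34*2)*((w(-3, N) + (H(2) - 1*6))*(-4)) = (-34*2)*((-40 + (2 - 1*6))*(-4)) = -68*(-40 + (2 - 6))*(-4) = -68*(-40 - 4)*(-4) = -(-2992)*(-4) = -68*176 = -11968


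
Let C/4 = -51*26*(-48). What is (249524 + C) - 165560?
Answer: 338556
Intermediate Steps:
C = 254592 (C = 4*(-51*26*(-48)) = 4*(-1326*(-48)) = 4*63648 = 254592)
(249524 + C) - 165560 = (249524 + 254592) - 165560 = 504116 - 165560 = 338556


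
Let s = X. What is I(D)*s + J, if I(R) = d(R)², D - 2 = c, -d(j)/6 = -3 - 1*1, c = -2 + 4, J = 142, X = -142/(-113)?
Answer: 97838/113 ≈ 865.82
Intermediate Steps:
X = 142/113 (X = -142*(-1/113) = 142/113 ≈ 1.2566)
s = 142/113 ≈ 1.2566
c = 2
d(j) = 24 (d(j) = -6*(-3 - 1*1) = -6*(-3 - 1) = -6*(-4) = 24)
D = 4 (D = 2 + 2 = 4)
I(R) = 576 (I(R) = 24² = 576)
I(D)*s + J = 576*(142/113) + 142 = 81792/113 + 142 = 97838/113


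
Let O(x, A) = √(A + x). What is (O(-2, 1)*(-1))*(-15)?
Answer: 15*I ≈ 15.0*I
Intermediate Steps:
(O(-2, 1)*(-1))*(-15) = (√(1 - 2)*(-1))*(-15) = (√(-1)*(-1))*(-15) = (I*(-1))*(-15) = -I*(-15) = 15*I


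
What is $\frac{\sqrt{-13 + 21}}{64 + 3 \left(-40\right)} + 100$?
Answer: $100 - \frac{\sqrt{2}}{28} \approx 99.949$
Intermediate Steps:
$\frac{\sqrt{-13 + 21}}{64 + 3 \left(-40\right)} + 100 = \frac{\sqrt{8}}{64 - 120} + 100 = \frac{2 \sqrt{2}}{-56} + 100 = 2 \sqrt{2} \left(- \frac{1}{56}\right) + 100 = - \frac{\sqrt{2}}{28} + 100 = 100 - \frac{\sqrt{2}}{28}$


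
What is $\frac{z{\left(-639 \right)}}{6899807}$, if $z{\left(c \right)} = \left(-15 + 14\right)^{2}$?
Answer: $\frac{1}{6899807} \approx 1.4493 \cdot 10^{-7}$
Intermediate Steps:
$z{\left(c \right)} = 1$ ($z{\left(c \right)} = \left(-1\right)^{2} = 1$)
$\frac{z{\left(-639 \right)}}{6899807} = 1 \cdot \frac{1}{6899807} = \frac{1}{6899807}$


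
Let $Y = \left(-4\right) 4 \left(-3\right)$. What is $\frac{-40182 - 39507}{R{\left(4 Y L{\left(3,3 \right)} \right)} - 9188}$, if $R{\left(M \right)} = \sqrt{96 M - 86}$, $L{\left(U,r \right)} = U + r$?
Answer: $\frac{122030422}{14051473} + \frac{26563 \sqrt{110506}}{28102946} \approx 8.9987$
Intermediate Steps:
$Y = 48$ ($Y = \left(-16\right) \left(-3\right) = 48$)
$R{\left(M \right)} = \sqrt{-86 + 96 M}$
$\frac{-40182 - 39507}{R{\left(4 Y L{\left(3,3 \right)} \right)} - 9188} = \frac{-40182 - 39507}{\sqrt{-86 + 96 \cdot 4 \cdot 48 \left(3 + 3\right)} - 9188} = - \frac{79689}{\sqrt{-86 + 96 \cdot 192 \cdot 6} - 9188} = - \frac{79689}{\sqrt{-86 + 96 \cdot 1152} - 9188} = - \frac{79689}{\sqrt{-86 + 110592} - 9188} = - \frac{79689}{\sqrt{110506} - 9188} = - \frac{79689}{-9188 + \sqrt{110506}}$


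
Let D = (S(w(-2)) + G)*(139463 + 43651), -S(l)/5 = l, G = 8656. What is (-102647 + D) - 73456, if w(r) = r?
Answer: 1586689821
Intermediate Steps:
S(l) = -5*l
D = 1586865924 (D = (-5*(-2) + 8656)*(139463 + 43651) = (10 + 8656)*183114 = 8666*183114 = 1586865924)
(-102647 + D) - 73456 = (-102647 + 1586865924) - 73456 = 1586763277 - 73456 = 1586689821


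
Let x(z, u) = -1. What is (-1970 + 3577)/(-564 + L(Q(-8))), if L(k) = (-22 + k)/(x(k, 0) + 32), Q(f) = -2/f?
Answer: -199268/70023 ≈ -2.8457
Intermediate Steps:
L(k) = -22/31 + k/31 (L(k) = (-22 + k)/(-1 + 32) = (-22 + k)/31 = (-22 + k)*(1/31) = -22/31 + k/31)
(-1970 + 3577)/(-564 + L(Q(-8))) = (-1970 + 3577)/(-564 + (-22/31 + (-2/(-8))/31)) = 1607/(-564 + (-22/31 + (-2*(-⅛))/31)) = 1607/(-564 + (-22/31 + (1/31)*(¼))) = 1607/(-564 + (-22/31 + 1/124)) = 1607/(-564 - 87/124) = 1607/(-70023/124) = 1607*(-124/70023) = -199268/70023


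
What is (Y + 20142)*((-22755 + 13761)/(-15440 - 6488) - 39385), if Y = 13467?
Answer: -14512791118587/10964 ≈ -1.3237e+9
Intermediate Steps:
(Y + 20142)*((-22755 + 13761)/(-15440 - 6488) - 39385) = (13467 + 20142)*((-22755 + 13761)/(-15440 - 6488) - 39385) = 33609*(-8994/(-21928) - 39385) = 33609*(-8994*(-1/21928) - 39385) = 33609*(4497/10964 - 39385) = 33609*(-431812643/10964) = -14512791118587/10964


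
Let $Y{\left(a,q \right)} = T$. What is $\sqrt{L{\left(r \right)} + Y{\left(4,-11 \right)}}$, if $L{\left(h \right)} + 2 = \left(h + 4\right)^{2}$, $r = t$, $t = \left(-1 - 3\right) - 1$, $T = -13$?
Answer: $i \sqrt{14} \approx 3.7417 i$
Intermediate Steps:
$Y{\left(a,q \right)} = -13$
$t = -5$ ($t = -4 - 1 = -5$)
$r = -5$
$L{\left(h \right)} = -2 + \left(4 + h\right)^{2}$ ($L{\left(h \right)} = -2 + \left(h + 4\right)^{2} = -2 + \left(4 + h\right)^{2}$)
$\sqrt{L{\left(r \right)} + Y{\left(4,-11 \right)}} = \sqrt{\left(-2 + \left(4 - 5\right)^{2}\right) - 13} = \sqrt{\left(-2 + \left(-1\right)^{2}\right) - 13} = \sqrt{\left(-2 + 1\right) - 13} = \sqrt{-1 - 13} = \sqrt{-14} = i \sqrt{14}$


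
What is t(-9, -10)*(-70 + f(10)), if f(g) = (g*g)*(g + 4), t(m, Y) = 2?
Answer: 2660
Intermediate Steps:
f(g) = g**2*(4 + g)
t(-9, -10)*(-70 + f(10)) = 2*(-70 + 10**2*(4 + 10)) = 2*(-70 + 100*14) = 2*(-70 + 1400) = 2*1330 = 2660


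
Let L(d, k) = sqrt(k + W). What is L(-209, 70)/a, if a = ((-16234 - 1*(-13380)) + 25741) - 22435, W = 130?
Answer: 5*sqrt(2)/226 ≈ 0.031288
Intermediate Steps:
L(d, k) = sqrt(130 + k) (L(d, k) = sqrt(k + 130) = sqrt(130 + k))
a = 452 (a = ((-16234 + 13380) + 25741) - 22435 = (-2854 + 25741) - 22435 = 22887 - 22435 = 452)
L(-209, 70)/a = sqrt(130 + 70)/452 = sqrt(200)*(1/452) = (10*sqrt(2))*(1/452) = 5*sqrt(2)/226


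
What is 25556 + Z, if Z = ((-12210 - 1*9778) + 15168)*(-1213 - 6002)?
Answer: 49231856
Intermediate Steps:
Z = 49206300 (Z = ((-12210 - 9778) + 15168)*(-7215) = (-21988 + 15168)*(-7215) = -6820*(-7215) = 49206300)
25556 + Z = 25556 + 49206300 = 49231856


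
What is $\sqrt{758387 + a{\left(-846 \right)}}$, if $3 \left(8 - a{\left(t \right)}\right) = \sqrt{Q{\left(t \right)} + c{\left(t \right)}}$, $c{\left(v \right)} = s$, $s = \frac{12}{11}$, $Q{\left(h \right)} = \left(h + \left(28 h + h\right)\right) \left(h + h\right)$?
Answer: $\frac{\sqrt{825892155 - 66 \sqrt{1299024573}}}{33} \approx 869.6$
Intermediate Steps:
$Q{\left(h \right)} = 60 h^{2}$ ($Q{\left(h \right)} = \left(h + 29 h\right) 2 h = 30 h 2 h = 60 h^{2}$)
$s = \frac{12}{11}$ ($s = 12 \cdot \frac{1}{11} = \frac{12}{11} \approx 1.0909$)
$c{\left(v \right)} = \frac{12}{11}$
$a{\left(t \right)} = 8 - \frac{\sqrt{\frac{12}{11} + 60 t^{2}}}{3}$ ($a{\left(t \right)} = 8 - \frac{\sqrt{60 t^{2} + \frac{12}{11}}}{3} = 8 - \frac{\sqrt{\frac{12}{11} + 60 t^{2}}}{3}$)
$\sqrt{758387 + a{\left(-846 \right)}} = \sqrt{758387 + \left(8 - \frac{2 \sqrt{33 + 1815 \left(-846\right)^{2}}}{33}\right)} = \sqrt{758387 + \left(8 - \frac{2 \sqrt{33 + 1815 \cdot 715716}}{33}\right)} = \sqrt{758387 + \left(8 - \frac{2 \sqrt{33 + 1299024540}}{33}\right)} = \sqrt{758387 + \left(8 - \frac{2 \sqrt{1299024573}}{33}\right)} = \sqrt{758395 - \frac{2 \sqrt{1299024573}}{33}}$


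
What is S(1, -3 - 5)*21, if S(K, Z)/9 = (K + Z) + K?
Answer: -1134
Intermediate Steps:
S(K, Z) = 9*Z + 18*K (S(K, Z) = 9*((K + Z) + K) = 9*(Z + 2*K) = 9*Z + 18*K)
S(1, -3 - 5)*21 = (9*(-3 - 5) + 18*1)*21 = (9*(-8) + 18)*21 = (-72 + 18)*21 = -54*21 = -1134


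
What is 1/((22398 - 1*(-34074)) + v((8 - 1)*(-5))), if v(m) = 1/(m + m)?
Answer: 70/3953039 ≈ 1.7708e-5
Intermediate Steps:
v(m) = 1/(2*m)
1/((22398 - 1*(-34074)) + v((8 - 1)*(-5))) = 1/((22398 - 1*(-34074)) + 1/(2*(((8 - 1)*(-5))))) = 1/((22398 + 34074) + 1/(2*((7*(-5))))) = 1/(56472 + (1/2)/(-35)) = 1/(56472 + (1/2)*(-1/35)) = 1/(56472 - 1/70) = 1/(3953039/70) = 70/3953039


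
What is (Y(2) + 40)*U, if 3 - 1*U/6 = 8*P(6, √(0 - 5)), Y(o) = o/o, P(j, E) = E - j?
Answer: 12546 - 1968*I*√5 ≈ 12546.0 - 4400.6*I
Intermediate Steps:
Y(o) = 1
U = 306 - 48*I*√5 (U = 18 - 48*(√(0 - 5) - 1*6) = 18 - 48*(√(-5) - 6) = 18 - 48*(I*√5 - 6) = 18 - 48*(-6 + I*√5) = 18 - 6*(-48 + 8*I*√5) = 18 + (288 - 48*I*√5) = 306 - 48*I*√5 ≈ 306.0 - 107.33*I)
(Y(2) + 40)*U = (1 + 40)*(306 - 48*I*√5) = 41*(306 - 48*I*√5) = 12546 - 1968*I*√5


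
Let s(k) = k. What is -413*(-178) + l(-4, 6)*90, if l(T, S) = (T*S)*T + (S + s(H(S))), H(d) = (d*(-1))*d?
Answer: 79454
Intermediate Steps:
H(d) = -d² (H(d) = (-d)*d = -d²)
l(T, S) = S - S² + S*T² (l(T, S) = (T*S)*T + (S - S²) = (S*T)*T + (S - S²) = S*T² + (S - S²) = S - S² + S*T²)
-413*(-178) + l(-4, 6)*90 = -413*(-178) + (6*(1 + (-4)² - 1*6))*90 = 73514 + (6*(1 + 16 - 6))*90 = 73514 + (6*11)*90 = 73514 + 66*90 = 73514 + 5940 = 79454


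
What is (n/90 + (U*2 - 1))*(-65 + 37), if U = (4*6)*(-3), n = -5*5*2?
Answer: 36680/9 ≈ 4075.6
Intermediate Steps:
n = -50 (n = -25*2 = -50)
U = -72 (U = 24*(-3) = -72)
(n/90 + (U*2 - 1))*(-65 + 37) = (-50/90 + (-72*2 - 1))*(-65 + 37) = (-50*1/90 + (-144 - 1))*(-28) = (-5/9 - 145)*(-28) = -1310/9*(-28) = 36680/9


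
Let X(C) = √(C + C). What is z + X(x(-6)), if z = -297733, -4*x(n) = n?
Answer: -297733 + √3 ≈ -2.9773e+5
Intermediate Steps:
x(n) = -n/4
X(C) = √2*√C (X(C) = √(2*C) = √2*√C)
z + X(x(-6)) = -297733 + √2*√(-¼*(-6)) = -297733 + √2*√(3/2) = -297733 + √2*(√6/2) = -297733 + √3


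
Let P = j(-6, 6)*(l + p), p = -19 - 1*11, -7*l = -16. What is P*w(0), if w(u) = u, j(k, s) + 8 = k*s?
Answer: 0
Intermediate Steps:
j(k, s) = -8 + k*s
l = 16/7 (l = -⅐*(-16) = 16/7 ≈ 2.2857)
p = -30 (p = -19 - 11 = -30)
P = 8536/7 (P = (-8 - 6*6)*(16/7 - 30) = (-8 - 36)*(-194/7) = -44*(-194/7) = 8536/7 ≈ 1219.4)
P*w(0) = (8536/7)*0 = 0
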